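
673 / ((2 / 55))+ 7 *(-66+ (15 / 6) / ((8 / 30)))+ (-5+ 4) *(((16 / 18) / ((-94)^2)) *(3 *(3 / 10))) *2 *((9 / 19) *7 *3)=30405678071 / 1678840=18111.12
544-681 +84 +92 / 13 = -597 / 13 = -45.92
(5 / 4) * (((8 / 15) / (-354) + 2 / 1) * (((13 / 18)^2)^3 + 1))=103039954549 / 36120981888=2.85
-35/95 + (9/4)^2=1427/304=4.69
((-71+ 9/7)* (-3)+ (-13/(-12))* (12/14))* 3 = 8823/14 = 630.21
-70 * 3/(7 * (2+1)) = -10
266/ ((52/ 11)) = 1463/ 26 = 56.27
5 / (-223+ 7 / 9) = -9 / 400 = -0.02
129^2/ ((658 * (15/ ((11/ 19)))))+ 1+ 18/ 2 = 686117/ 62510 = 10.98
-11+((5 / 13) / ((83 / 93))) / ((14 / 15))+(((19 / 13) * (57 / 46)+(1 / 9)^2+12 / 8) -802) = -22773311971 / 28142478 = -809.21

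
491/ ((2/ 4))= 982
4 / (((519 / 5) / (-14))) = -280 / 519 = -0.54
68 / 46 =34 / 23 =1.48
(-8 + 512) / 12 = 42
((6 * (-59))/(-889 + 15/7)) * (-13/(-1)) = 16107/3104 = 5.19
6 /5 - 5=-19 /5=-3.80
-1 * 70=-70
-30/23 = -1.30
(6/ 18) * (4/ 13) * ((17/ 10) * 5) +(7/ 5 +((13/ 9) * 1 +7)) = 6269/ 585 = 10.72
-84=-84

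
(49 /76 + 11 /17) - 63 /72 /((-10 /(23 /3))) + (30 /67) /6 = 10581181 /5193840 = 2.04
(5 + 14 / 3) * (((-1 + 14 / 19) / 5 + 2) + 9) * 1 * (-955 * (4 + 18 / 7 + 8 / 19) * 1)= -1785773600 / 2527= -706677.32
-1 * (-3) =3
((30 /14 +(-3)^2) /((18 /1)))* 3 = 13 /7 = 1.86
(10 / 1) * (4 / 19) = 40 / 19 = 2.11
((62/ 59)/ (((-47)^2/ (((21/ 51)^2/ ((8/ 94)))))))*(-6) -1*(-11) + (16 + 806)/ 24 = 45.24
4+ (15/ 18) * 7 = 59/ 6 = 9.83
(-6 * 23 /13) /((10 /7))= -483 /65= -7.43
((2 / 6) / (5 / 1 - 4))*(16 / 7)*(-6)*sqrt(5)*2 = -64*sqrt(5) / 7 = -20.44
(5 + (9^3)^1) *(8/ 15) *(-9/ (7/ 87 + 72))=-1532592/ 31355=-48.88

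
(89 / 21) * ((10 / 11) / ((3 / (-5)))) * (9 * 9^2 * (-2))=720900 / 77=9362.34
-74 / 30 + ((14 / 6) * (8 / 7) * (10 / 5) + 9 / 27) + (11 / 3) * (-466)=-1705.47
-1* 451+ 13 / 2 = -889 / 2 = -444.50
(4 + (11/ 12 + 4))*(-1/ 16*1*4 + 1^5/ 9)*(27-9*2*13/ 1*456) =2113785/ 16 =132111.56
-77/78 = -0.99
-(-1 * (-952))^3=-862801408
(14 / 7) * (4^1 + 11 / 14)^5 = 1350125107 / 268912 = 5020.69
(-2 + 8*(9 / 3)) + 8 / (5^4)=13758 / 625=22.01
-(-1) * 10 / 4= 5 / 2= 2.50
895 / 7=127.86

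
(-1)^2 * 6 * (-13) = -78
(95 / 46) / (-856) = -95 / 39376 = -0.00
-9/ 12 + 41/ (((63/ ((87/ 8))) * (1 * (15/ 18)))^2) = 19781/ 19600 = 1.01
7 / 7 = 1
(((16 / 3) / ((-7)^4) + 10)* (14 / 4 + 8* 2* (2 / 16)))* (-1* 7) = -396253 / 1029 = -385.09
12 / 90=2 / 15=0.13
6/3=2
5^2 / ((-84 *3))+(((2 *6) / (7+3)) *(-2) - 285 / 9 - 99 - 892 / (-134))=-10679903 / 84420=-126.51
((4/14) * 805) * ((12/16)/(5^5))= 69/1250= 0.06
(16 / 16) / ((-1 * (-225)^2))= -0.00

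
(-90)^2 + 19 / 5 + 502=43029 / 5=8605.80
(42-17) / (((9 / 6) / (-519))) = -8650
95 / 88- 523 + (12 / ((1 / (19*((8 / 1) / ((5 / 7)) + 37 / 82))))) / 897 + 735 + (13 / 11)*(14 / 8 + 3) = 1195596563 / 5393960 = 221.65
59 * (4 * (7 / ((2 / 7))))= 5782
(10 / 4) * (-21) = -105 / 2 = -52.50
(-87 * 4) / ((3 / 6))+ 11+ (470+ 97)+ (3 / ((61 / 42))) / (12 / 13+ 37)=-3546976 / 30073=-117.95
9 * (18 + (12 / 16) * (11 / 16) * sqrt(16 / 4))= 5481 / 32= 171.28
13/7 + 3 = 34/7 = 4.86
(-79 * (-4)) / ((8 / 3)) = 237 / 2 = 118.50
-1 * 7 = -7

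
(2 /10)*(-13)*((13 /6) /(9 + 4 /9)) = -507 /850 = -0.60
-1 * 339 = -339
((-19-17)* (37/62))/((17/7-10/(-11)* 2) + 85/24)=-33264/12059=-2.76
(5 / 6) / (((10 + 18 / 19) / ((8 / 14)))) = 95 / 2184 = 0.04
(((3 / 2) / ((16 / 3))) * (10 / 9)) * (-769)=-3845 / 16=-240.31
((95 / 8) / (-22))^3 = -857375 / 5451776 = -0.16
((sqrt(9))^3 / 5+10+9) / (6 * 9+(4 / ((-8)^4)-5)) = 124928 / 250885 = 0.50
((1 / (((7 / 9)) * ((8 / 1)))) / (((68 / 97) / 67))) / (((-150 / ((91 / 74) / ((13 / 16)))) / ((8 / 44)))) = -19497 / 691900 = -0.03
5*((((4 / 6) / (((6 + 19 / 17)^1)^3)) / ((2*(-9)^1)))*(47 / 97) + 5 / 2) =115990647365 / 9279436518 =12.50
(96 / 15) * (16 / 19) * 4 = 2048 / 95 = 21.56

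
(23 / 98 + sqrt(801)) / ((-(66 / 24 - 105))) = 46 / 20041 + 12* sqrt(89) / 409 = 0.28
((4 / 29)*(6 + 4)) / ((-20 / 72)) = -144 / 29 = -4.97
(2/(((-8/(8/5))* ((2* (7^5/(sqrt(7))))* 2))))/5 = -sqrt(7)/840350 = -0.00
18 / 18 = 1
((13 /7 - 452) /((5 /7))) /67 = -3151 /335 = -9.41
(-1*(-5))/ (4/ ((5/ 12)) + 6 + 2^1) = 25/ 88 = 0.28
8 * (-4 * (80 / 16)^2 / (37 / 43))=-34400 / 37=-929.73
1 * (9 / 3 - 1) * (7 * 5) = 70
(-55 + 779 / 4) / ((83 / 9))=5031 / 332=15.15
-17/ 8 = -2.12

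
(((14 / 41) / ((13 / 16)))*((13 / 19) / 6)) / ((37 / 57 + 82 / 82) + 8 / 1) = 0.00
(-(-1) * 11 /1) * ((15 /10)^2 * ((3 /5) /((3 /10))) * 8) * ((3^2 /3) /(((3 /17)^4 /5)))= 18374620 /3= 6124873.33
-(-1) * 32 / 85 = 32 / 85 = 0.38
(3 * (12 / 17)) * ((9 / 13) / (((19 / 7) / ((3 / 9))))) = 756 / 4199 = 0.18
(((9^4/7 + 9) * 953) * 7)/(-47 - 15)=-3156336/31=-101817.29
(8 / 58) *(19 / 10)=38 / 145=0.26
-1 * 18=-18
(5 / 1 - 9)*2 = -8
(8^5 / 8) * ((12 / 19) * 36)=1769472 / 19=93130.11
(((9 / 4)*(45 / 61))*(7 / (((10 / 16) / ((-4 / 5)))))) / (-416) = 567 / 15860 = 0.04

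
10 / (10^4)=1 / 1000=0.00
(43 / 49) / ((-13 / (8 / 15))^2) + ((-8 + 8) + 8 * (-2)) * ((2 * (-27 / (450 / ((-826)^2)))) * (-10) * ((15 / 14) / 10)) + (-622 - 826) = -2617807272968 / 1863225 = -1404987.20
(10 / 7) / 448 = 5 / 1568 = 0.00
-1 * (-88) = 88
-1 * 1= -1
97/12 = 8.08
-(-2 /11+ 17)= -185 /11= -16.82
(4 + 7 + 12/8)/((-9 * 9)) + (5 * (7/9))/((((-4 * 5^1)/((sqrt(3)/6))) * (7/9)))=-25/162- sqrt(3)/24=-0.23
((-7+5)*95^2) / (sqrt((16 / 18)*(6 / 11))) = -9025*sqrt(33) / 2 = -25922.34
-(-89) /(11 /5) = 445 /11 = 40.45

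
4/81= 0.05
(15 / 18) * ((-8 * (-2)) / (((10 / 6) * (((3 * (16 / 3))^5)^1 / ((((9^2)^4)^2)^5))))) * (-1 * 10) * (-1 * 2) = 109237250264196063121153282514951175712835250524563759404064119743314661776005 / 32768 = 3333656319097780246617227000000000000000000000000000000000000000000000000.00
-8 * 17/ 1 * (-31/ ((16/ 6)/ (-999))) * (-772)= 1219311468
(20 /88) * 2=5 /11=0.45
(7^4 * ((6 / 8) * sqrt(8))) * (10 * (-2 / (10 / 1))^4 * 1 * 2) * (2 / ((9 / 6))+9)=148862 * sqrt(2) / 125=1684.18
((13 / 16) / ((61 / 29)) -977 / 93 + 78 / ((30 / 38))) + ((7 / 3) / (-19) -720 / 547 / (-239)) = 33279406998373 / 375768476560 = 88.56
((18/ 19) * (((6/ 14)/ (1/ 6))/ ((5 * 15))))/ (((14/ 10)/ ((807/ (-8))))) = -21789/ 9310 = -2.34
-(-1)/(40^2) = 1/1600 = 0.00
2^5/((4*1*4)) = 2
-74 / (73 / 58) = -4292 / 73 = -58.79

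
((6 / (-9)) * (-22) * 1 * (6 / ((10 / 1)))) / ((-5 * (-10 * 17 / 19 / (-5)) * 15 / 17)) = -418 / 375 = -1.11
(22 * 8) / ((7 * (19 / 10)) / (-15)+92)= 26400 / 13667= 1.93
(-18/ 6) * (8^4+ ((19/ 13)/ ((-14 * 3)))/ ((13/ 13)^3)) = -2236397/ 182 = -12287.90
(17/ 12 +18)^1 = 233/ 12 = 19.42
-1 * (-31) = 31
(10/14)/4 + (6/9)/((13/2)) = 307/1092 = 0.28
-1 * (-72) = 72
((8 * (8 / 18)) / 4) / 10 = 4 / 45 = 0.09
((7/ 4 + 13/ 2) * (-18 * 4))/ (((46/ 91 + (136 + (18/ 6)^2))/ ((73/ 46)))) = -1972971/ 304543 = -6.48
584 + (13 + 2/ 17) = 10151/ 17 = 597.12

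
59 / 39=1.51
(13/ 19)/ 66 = 13/ 1254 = 0.01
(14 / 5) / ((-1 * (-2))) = 7 / 5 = 1.40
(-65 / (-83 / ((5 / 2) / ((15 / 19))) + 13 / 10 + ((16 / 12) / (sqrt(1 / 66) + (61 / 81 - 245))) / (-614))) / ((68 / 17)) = 52515373950*sqrt(66) / 3636053148980632907777 + 4743848765797925341675 / 7272106297961265815554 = 0.65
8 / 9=0.89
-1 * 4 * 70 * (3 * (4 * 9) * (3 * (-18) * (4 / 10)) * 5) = 3265920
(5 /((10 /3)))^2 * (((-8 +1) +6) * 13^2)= -380.25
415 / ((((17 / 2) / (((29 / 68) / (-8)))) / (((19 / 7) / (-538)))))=0.01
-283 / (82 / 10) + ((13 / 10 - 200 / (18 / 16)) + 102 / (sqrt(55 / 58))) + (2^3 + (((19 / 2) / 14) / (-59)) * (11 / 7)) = -4331294411 / 21335580 + 102 * sqrt(3190) / 55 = -98.26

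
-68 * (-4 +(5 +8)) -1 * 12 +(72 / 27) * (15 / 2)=-604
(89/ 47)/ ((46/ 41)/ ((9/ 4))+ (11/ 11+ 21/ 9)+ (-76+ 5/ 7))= -229887/ 8674555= -0.03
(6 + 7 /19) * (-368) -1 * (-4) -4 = -44528 /19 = -2343.58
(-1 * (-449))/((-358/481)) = -603.27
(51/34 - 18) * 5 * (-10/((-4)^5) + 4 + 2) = -507705/1024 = -495.81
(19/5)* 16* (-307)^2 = 28651696/5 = 5730339.20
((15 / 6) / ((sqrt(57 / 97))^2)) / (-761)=-485 / 86754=-0.01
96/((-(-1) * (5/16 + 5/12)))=4608/35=131.66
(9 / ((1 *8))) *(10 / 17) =45 / 68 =0.66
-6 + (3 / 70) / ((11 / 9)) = -4593 / 770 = -5.96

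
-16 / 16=-1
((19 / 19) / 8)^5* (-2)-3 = -49153 / 16384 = -3.00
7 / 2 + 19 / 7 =87 / 14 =6.21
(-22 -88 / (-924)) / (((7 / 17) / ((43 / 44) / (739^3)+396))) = -13747633298226545 / 652594388523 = -21066.12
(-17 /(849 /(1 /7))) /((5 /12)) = -68 /9905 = -0.01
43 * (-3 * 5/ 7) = -645/ 7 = -92.14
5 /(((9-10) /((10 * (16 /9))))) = -88.89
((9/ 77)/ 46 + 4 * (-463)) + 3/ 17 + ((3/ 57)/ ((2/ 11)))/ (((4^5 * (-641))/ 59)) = -1390618726760947/ 750946617344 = -1851.82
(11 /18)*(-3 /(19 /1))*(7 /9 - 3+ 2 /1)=11 /513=0.02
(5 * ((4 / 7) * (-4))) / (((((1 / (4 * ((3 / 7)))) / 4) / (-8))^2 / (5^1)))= -58982400 / 343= -171960.35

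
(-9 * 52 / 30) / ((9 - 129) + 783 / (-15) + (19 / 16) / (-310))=77376 / 854131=0.09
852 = 852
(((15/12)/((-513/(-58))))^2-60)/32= -63139535/33685632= -1.87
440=440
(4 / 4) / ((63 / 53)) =53 / 63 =0.84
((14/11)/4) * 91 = 637/22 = 28.95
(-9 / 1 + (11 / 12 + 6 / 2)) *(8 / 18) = -61 / 27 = -2.26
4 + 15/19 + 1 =110/19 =5.79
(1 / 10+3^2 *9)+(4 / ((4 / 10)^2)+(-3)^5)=-1369 / 10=-136.90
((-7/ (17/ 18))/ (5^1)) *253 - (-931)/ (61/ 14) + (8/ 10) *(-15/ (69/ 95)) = -21213664/ 119255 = -177.88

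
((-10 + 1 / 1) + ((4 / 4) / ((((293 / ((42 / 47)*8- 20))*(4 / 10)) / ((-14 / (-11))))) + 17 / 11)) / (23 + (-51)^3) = 575181 / 10045311034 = 0.00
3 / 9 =1 / 3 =0.33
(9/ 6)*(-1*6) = -9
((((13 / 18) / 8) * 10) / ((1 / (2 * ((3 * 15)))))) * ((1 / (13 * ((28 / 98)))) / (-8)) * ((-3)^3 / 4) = 4725 / 256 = 18.46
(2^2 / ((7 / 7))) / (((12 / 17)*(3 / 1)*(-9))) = -17 / 81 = -0.21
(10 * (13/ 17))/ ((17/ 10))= 1300/ 289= 4.50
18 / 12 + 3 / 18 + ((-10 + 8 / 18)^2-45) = 3886 / 81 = 47.98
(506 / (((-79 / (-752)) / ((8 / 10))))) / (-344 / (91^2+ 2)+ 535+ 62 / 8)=7.10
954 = 954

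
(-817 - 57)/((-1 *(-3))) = -874/3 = -291.33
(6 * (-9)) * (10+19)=-1566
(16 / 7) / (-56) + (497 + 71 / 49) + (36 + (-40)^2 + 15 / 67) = 7007997 / 3283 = 2134.63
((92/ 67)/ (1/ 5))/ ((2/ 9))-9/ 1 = 21.90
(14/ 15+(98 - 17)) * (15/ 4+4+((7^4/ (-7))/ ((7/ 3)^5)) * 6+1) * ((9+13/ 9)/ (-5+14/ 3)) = 237810271/ 4410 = 53925.23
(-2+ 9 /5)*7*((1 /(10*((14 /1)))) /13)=-0.00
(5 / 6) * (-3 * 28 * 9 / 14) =-45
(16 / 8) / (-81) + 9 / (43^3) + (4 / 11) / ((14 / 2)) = 13572323 / 495885159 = 0.03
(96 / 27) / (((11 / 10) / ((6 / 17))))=640 / 561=1.14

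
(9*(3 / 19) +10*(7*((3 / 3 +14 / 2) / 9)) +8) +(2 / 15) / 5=306389 / 4275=71.67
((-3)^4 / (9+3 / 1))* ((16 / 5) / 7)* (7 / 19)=108 / 95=1.14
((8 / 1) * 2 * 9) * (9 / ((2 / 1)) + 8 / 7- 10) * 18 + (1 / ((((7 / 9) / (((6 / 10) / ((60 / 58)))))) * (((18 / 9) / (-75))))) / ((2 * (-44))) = -27826929 / 2464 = -11293.40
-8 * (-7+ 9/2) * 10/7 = 200/7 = 28.57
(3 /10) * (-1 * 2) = -3 /5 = -0.60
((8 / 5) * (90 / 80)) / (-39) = -0.05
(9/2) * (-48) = -216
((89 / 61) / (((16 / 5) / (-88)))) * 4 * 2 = -19580 / 61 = -320.98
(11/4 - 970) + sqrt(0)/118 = -3869/4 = -967.25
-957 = -957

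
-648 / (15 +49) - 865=-7001 / 8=-875.12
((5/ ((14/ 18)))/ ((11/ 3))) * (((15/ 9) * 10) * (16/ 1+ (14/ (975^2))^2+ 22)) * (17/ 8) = 291891188673541/ 123704831250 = 2359.58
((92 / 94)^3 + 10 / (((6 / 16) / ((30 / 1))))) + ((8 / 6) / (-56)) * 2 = 1746166633 / 2180283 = 800.89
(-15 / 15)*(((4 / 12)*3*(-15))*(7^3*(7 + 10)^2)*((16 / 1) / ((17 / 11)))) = 15393840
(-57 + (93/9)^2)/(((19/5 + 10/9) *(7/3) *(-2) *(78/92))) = -7360/2873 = -2.56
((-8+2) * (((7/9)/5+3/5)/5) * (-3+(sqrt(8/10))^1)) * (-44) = -2992/25+5984 * sqrt(5)/375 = -84.00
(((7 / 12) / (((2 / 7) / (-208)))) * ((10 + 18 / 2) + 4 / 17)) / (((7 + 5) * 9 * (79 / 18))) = -69433 / 4029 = -17.23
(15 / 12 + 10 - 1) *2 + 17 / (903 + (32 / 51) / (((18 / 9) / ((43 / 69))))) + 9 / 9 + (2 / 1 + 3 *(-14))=-117479119 / 6356690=-18.48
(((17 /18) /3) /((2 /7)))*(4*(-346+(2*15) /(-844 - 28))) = -17953649 /11772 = -1525.11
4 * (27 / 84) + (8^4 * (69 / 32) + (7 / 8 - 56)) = 491577 / 56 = 8778.16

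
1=1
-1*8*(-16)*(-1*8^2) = -8192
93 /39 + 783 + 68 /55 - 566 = 157744 /715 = 220.62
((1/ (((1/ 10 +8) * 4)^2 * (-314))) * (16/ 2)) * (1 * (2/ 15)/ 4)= -5/ 6180462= -0.00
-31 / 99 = -0.31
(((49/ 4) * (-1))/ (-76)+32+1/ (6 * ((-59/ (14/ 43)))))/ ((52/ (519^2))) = 6681106248153/ 40104896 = 166590.79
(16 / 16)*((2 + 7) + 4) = 13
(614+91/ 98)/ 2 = 8609/ 28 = 307.46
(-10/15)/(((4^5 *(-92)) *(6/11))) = 11/847872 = 0.00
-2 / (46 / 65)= -65 / 23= -2.83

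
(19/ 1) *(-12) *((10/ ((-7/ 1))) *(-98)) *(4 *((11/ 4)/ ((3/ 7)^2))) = -5734960/ 3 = -1911653.33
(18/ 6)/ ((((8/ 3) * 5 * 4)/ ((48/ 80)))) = 27/ 800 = 0.03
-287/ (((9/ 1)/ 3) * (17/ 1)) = -5.63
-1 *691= -691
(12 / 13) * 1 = 12 / 13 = 0.92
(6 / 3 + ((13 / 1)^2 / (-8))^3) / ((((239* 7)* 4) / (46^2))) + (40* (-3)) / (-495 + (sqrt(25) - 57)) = -1396300835835 / 468547072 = -2980.07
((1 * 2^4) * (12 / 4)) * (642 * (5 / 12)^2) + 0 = 5350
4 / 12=1 / 3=0.33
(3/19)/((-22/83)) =-249/418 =-0.60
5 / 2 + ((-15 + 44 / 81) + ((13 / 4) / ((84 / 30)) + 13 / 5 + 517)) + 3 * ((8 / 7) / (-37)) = 426890141 / 839160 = 508.71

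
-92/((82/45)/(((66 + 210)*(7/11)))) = -3999240/451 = -8867.49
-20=-20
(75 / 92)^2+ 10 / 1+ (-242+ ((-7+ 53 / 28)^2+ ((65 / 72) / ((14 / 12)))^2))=-763895429 / 3732624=-204.65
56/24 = 7/3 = 2.33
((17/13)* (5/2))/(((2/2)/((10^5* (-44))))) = -187000000/13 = -14384615.38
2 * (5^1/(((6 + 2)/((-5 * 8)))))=-50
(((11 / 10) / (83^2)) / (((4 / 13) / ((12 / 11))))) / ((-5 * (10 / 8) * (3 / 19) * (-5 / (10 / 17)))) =988 / 14639125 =0.00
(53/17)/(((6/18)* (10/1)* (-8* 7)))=-159/9520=-0.02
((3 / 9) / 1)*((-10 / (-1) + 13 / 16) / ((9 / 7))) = 1211 / 432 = 2.80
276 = 276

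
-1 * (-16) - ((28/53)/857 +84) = -3088656/45421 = -68.00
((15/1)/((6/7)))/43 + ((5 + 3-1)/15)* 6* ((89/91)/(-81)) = 168967/452790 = 0.37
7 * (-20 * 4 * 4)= -2240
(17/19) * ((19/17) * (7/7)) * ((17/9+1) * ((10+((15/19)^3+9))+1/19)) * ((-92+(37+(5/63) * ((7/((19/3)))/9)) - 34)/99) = -14465384024/285012027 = -50.75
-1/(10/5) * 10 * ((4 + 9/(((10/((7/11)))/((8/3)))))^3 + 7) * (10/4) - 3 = -29299019/13310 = -2201.28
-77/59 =-1.31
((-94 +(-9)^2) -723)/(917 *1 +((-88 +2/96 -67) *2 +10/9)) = -1.21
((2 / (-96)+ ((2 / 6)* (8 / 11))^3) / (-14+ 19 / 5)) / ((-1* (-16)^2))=-18935 / 7507095552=-0.00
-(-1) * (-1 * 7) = -7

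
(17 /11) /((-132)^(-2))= 26928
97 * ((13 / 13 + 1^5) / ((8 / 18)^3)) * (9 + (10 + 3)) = 777843 / 16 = 48615.19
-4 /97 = -0.04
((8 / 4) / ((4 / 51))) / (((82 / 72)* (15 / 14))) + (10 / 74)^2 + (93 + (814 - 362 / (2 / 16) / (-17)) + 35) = 5406785607 / 4770965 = 1133.27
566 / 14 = 283 / 7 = 40.43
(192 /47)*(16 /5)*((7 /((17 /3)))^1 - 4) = -3072 /85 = -36.14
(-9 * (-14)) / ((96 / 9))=189 / 16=11.81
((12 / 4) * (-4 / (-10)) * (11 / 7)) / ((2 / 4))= 132 / 35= 3.77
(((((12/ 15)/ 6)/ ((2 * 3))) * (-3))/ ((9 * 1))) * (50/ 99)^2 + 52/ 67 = 13727104/ 17730009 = 0.77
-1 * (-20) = 20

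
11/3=3.67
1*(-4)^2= 16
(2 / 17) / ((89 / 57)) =114 / 1513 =0.08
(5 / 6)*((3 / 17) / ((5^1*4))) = 1 / 136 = 0.01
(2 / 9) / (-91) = -2 / 819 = -0.00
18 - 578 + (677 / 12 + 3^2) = -5935 / 12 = -494.58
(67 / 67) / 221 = 1 / 221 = 0.00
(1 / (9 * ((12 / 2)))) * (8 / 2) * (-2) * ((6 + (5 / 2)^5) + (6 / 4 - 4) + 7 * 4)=-4133 / 216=-19.13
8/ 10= 4/ 5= 0.80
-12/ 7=-1.71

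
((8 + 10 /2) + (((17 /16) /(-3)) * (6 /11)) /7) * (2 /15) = 7991 /4620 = 1.73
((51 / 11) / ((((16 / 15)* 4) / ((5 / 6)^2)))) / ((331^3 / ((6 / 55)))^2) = 765 / 112027847650317773504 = 0.00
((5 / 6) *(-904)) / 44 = -565 / 33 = -17.12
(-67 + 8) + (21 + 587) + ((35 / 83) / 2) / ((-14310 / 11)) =260825431 / 475092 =549.00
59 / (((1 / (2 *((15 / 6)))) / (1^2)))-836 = -541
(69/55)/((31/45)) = 621/341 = 1.82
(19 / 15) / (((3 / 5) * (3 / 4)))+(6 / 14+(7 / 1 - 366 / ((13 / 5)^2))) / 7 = -862718 / 223587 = -3.86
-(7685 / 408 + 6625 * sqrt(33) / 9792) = -7685 / 408-6625 * sqrt(33) / 9792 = -22.72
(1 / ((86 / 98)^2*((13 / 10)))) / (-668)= -12005 / 8028358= -0.00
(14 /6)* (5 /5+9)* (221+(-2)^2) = 5250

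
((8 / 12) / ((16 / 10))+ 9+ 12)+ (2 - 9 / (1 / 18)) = -1663 / 12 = -138.58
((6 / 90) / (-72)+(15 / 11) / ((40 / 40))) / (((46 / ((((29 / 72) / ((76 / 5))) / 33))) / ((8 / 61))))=469481 / 150488788032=0.00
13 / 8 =1.62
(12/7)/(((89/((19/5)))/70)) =5.12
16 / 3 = 5.33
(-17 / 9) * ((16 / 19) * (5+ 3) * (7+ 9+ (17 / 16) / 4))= -11798 / 57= -206.98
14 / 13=1.08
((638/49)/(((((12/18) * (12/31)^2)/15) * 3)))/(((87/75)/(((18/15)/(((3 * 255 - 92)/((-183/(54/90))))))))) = -80603875/263816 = -305.53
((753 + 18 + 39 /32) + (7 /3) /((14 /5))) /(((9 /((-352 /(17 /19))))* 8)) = -4224.00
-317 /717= -0.44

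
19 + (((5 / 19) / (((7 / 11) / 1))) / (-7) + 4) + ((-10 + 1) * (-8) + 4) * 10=728918 / 931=782.94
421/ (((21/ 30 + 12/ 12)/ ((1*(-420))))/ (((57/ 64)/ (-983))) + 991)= 12598425/ 29789363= 0.42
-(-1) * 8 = 8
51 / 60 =17 / 20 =0.85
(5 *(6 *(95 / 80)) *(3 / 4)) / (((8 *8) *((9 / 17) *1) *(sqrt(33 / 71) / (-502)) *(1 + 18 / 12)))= -81073 *sqrt(2343) / 16896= -232.26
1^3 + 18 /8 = 13 /4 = 3.25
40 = 40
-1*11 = -11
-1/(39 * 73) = -1/2847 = -0.00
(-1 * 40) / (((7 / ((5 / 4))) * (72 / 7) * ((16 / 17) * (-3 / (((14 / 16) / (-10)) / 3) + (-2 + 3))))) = -2975 / 418752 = -0.01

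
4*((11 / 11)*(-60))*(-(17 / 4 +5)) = 2220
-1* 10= -10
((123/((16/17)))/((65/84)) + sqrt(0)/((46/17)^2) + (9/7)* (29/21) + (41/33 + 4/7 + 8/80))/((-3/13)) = -72555169/97020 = -747.84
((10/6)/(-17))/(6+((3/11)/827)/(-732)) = -11098340/679218357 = -0.02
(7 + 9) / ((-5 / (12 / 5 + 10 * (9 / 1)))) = -7392 / 25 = -295.68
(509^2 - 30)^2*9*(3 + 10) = 7851568210317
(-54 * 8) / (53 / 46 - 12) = 19872 / 499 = 39.82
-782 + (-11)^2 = -661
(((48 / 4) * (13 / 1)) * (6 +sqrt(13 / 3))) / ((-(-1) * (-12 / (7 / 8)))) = -273 / 4 - 91 * sqrt(39) / 24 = -91.93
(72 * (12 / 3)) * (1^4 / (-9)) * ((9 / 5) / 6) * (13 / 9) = -13.87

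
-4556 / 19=-239.79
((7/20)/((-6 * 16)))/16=-7/30720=-0.00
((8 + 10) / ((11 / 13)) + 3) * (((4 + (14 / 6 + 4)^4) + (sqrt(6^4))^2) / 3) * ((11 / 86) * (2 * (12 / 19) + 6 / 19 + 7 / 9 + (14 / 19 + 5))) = 14511426148 / 595593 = 24364.67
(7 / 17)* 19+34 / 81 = 11351 / 1377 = 8.24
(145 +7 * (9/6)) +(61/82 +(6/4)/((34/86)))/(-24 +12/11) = 27277849/175644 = 155.30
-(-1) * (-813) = -813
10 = 10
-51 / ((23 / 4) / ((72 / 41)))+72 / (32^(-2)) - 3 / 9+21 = 208590914 / 2829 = 73733.09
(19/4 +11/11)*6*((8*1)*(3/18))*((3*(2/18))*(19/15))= 19.42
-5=-5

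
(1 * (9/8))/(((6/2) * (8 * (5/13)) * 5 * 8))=39/12800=0.00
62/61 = 1.02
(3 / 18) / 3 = 1 / 18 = 0.06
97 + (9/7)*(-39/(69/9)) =14564/161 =90.46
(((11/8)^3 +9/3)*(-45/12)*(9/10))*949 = -17934.85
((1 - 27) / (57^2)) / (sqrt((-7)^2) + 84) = -2 / 22743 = -0.00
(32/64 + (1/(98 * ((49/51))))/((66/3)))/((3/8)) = 105746/79233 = 1.33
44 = 44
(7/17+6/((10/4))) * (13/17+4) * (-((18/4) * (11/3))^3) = -695704383/11560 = -60182.04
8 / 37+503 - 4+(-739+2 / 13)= -115262 / 481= -239.63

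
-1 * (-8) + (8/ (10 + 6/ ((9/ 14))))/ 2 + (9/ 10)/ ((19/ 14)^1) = 24437/ 2755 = 8.87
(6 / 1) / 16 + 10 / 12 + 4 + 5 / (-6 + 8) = 185 / 24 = 7.71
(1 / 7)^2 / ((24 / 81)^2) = 729 / 3136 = 0.23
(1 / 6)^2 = 1 / 36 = 0.03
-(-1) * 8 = 8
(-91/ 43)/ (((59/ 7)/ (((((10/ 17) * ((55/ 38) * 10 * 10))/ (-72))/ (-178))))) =-4379375/ 2625521004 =-0.00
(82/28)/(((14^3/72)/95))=35055/4802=7.30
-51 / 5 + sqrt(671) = 15.70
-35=-35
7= 7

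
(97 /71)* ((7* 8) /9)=5432 /639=8.50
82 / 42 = 41 / 21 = 1.95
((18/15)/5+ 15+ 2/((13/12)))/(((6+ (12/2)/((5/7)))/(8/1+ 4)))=1851/130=14.24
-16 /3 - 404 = -1228 /3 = -409.33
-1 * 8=-8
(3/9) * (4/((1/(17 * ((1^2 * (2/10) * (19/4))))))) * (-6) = -646/5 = -129.20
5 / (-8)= -5 / 8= -0.62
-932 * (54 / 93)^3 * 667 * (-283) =34439799.59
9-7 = 2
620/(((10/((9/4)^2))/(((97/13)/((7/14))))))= 243567/52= 4683.98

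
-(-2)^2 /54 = -2 /27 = -0.07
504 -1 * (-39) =543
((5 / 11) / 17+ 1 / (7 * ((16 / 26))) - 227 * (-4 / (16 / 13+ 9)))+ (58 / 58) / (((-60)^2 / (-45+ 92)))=7970800787 / 89535600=89.02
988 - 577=411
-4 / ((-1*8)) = 1 / 2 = 0.50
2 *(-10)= -20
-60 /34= -30 /17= -1.76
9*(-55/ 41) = -495/ 41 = -12.07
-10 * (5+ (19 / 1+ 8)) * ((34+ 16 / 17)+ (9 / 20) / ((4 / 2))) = -191304 / 17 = -11253.18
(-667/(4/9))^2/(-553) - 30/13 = -468733557/115024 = -4075.09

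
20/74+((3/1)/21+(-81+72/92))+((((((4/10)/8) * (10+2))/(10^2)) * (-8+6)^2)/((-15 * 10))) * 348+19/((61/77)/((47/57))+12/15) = -40965780278123/593112428125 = -69.07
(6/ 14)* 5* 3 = 45/ 7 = 6.43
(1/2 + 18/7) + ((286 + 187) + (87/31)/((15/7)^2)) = 15516019/32550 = 476.68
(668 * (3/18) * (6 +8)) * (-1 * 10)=-46760/3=-15586.67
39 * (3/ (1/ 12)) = 1404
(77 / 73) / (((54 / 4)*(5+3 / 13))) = 1001 / 67014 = 0.01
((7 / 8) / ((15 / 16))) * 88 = 1232 / 15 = 82.13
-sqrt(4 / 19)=-2 * sqrt(19) / 19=-0.46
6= 6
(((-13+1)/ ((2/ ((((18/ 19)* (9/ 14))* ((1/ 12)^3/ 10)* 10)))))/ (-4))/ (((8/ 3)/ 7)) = 27/ 19456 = 0.00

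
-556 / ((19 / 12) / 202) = -1347744 / 19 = -70933.89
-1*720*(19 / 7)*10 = -136800 / 7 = -19542.86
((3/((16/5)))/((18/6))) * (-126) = -39.38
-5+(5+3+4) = 7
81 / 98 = 0.83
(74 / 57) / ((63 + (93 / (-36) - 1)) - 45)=296 / 3287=0.09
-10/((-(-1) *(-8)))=5/4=1.25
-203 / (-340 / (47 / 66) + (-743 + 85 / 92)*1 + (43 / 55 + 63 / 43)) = 2075930780 / 12448180469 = 0.17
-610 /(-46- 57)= 610 /103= 5.92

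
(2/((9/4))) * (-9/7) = -8/7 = -1.14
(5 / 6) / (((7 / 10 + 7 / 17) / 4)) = 1700 / 567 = 3.00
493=493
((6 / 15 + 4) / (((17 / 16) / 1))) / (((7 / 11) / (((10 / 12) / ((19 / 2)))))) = 3872 / 6783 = 0.57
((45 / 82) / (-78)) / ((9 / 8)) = -10 / 1599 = -0.01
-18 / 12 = -3 / 2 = -1.50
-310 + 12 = -298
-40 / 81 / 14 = -20 / 567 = -0.04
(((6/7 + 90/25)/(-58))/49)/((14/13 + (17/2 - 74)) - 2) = 2028/85892345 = 0.00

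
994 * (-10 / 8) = -2485 / 2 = -1242.50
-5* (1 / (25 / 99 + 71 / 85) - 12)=55.40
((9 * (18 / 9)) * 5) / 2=45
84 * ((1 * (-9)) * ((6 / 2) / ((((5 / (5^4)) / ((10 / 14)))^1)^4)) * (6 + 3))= -444946289062500 / 343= -1297219501639.94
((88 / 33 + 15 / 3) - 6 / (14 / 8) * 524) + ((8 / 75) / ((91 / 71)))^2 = -83327979251 / 46580625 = -1788.90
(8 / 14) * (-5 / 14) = -10 / 49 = -0.20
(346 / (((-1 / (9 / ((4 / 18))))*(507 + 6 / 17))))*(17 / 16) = -29.35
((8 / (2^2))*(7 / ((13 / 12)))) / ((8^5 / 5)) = 105 / 53248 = 0.00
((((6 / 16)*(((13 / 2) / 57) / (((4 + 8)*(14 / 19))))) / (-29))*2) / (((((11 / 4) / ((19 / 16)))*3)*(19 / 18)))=-13 / 285824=-0.00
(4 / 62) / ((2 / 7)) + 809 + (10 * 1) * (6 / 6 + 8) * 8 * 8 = 203646 / 31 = 6569.23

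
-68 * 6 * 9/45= -81.60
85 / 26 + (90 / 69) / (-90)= 3.25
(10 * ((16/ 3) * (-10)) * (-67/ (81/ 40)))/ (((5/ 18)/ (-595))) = -1020544000/ 27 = -37797925.93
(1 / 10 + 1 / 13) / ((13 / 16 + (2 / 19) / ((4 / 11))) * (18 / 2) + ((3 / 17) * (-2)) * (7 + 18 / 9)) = 59432 / 2264535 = 0.03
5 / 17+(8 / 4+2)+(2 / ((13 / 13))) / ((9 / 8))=929 / 153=6.07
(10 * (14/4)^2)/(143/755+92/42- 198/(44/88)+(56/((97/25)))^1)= -376794075/1166330318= -0.32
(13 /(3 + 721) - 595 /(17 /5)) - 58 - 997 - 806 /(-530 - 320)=-378173703 /307700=-1229.03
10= 10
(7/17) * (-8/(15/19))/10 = -0.42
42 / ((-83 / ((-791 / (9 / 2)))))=22148 / 249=88.95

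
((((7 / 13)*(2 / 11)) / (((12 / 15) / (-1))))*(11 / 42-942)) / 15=39553 / 5148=7.68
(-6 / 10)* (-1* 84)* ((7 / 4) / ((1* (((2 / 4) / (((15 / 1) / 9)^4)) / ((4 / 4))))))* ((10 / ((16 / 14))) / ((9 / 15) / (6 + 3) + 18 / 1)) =1071875 / 1626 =659.21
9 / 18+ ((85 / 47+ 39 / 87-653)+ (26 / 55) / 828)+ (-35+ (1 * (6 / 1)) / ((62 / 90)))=-325446456883 / 481050405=-676.53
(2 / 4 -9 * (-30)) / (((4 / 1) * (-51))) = -541 / 408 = -1.33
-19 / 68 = -0.28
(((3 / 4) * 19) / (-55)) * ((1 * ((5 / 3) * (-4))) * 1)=19 / 11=1.73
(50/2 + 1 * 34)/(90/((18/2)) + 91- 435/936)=18408/31367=0.59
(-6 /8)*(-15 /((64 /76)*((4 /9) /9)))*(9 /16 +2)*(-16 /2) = -2839455 /512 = -5545.81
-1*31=-31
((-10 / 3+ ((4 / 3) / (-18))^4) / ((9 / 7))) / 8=-6200089 / 19131876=-0.32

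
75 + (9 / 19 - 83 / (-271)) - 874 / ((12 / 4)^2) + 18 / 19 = -944605 / 46341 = -20.38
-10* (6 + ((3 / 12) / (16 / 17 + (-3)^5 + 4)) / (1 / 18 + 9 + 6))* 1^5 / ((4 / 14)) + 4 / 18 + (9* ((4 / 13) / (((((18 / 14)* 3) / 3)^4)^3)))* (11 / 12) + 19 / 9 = -185714102579150824105 / 894835998482291658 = -207.54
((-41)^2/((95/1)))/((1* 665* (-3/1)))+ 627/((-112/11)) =-26680453/433200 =-61.59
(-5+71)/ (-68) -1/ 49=-1651/ 1666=-0.99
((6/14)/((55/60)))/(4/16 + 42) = 144/13013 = 0.01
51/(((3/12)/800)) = 163200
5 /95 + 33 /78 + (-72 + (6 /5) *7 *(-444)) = -9388777 /2470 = -3801.12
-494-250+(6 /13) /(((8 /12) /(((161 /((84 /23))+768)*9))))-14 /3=672553 /156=4311.24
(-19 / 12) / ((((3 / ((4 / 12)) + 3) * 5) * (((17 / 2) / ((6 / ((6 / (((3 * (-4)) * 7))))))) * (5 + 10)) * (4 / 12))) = 133 / 2550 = 0.05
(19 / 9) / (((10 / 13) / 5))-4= 175 / 18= 9.72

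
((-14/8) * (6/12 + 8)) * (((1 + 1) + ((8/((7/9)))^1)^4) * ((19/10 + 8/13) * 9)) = -672383069199/178360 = -3769808.64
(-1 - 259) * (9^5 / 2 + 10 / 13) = -7676570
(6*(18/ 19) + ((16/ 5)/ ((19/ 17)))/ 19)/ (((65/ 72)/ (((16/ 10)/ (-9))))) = -1.15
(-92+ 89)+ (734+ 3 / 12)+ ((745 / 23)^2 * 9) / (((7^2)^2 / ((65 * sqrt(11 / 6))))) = 108229875 * sqrt(66) / 2540258+ 2925 / 4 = 1077.38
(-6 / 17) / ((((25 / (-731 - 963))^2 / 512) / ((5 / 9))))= -2938507264 / 6375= -460942.32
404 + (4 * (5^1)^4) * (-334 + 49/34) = -830993.06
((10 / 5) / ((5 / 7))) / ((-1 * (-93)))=14 / 465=0.03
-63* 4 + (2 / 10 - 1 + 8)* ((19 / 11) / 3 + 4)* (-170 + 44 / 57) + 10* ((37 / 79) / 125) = -2405346514 / 412775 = -5827.26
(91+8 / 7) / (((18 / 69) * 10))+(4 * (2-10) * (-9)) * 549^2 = 2430498653 / 28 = 86803523.32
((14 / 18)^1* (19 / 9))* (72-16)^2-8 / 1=416440 / 81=5141.23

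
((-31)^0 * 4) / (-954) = -2 / 477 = -0.00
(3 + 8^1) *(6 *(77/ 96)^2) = 65219/ 1536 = 42.46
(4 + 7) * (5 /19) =55 /19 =2.89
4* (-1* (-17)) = 68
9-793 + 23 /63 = -49369 /63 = -783.63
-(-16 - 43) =59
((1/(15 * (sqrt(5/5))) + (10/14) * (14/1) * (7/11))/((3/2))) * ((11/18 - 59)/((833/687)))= -255360419/1237005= -206.43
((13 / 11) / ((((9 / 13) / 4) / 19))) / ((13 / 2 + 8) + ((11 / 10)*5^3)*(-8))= -1976 / 16533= -0.12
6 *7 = 42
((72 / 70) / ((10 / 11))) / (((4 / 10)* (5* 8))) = 0.07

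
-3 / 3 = -1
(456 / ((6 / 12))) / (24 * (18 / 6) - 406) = -456 / 167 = -2.73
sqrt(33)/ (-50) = -sqrt(33)/ 50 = -0.11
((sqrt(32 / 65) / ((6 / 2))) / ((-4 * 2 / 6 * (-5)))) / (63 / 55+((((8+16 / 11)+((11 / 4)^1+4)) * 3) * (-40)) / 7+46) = -77 * sqrt(130) / 5771935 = -0.00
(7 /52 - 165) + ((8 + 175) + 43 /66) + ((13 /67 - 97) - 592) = -77033521 /114972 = -670.02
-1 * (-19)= 19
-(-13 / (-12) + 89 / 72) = -167 / 72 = -2.32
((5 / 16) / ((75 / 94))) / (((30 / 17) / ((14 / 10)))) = 5593 / 18000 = 0.31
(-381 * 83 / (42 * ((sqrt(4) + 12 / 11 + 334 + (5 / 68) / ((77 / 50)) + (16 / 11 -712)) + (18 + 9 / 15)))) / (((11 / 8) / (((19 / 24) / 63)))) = 17023715 / 877795569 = 0.02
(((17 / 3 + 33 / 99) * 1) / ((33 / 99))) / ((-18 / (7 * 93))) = -651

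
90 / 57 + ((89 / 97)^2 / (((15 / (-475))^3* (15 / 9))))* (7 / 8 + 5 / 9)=-2657919139615 / 115843608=-22944.03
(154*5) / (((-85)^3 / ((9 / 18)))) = -77 / 122825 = -0.00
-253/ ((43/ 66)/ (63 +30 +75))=-2805264/ 43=-65238.70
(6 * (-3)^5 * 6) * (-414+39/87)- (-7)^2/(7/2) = 104914358/29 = 3617736.48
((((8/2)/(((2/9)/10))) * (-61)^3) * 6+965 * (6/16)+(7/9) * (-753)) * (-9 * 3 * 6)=158850528057/4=39712632014.25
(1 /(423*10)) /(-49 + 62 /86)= -43 /8781480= -0.00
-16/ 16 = -1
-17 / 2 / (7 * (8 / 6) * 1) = -51 / 56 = -0.91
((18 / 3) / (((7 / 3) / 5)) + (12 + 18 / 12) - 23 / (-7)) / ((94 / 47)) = 415 / 28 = 14.82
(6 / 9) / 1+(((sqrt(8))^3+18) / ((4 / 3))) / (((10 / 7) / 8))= 1144 / 15+336* sqrt(2) / 5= 171.30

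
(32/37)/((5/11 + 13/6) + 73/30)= 880/5143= 0.17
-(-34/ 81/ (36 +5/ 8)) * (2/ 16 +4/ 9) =1394/ 213597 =0.01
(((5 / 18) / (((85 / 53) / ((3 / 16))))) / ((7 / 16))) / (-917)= -53 / 654738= -0.00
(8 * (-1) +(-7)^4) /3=2393 /3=797.67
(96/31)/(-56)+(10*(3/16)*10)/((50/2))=603/868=0.69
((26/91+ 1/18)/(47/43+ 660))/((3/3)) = 1849/3581802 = 0.00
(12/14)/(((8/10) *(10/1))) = 3/28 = 0.11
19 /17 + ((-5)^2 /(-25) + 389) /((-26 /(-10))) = 33227 /221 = 150.35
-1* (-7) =7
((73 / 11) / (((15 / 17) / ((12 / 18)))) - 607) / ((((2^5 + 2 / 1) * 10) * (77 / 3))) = -42569 / 617100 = -0.07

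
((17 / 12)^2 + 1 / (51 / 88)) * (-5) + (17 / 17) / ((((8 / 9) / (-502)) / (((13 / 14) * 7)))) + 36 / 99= -99342065 / 26928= -3689.17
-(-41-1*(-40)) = 1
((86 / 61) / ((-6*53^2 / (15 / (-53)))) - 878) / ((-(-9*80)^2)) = 7973554151 / 4707848044800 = 0.00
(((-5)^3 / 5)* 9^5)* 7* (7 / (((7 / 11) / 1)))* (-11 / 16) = 1250362575 / 16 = 78147660.94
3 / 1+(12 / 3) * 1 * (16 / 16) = 7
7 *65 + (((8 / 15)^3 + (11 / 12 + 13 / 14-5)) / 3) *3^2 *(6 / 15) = 35547461 / 78750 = 451.40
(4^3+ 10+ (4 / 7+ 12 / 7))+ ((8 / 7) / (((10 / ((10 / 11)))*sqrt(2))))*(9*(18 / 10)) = 324*sqrt(2) / 385+ 534 / 7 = 77.48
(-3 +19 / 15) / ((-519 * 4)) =13 / 15570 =0.00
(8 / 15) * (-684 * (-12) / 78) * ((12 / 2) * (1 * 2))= 43776 / 65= 673.48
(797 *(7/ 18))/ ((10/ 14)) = 39053/ 90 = 433.92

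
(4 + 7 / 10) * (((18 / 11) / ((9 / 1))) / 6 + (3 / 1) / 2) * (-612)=-242097 / 55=-4401.76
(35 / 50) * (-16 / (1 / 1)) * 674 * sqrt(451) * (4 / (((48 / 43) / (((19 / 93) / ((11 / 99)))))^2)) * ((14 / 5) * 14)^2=-15122521315804 * sqrt(451) / 120125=-2673493149.42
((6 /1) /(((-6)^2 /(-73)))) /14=-73 /84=-0.87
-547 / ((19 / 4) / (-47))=102836 / 19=5412.42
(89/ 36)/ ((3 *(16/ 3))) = 89/ 576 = 0.15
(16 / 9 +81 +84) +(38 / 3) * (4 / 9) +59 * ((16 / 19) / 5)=467713 / 2565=182.34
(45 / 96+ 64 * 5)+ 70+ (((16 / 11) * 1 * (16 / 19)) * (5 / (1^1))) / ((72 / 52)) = 23769335 / 60192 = 394.89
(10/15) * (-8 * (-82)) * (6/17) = 2624/17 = 154.35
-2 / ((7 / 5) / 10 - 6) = 100 / 293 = 0.34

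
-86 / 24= -43 / 12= -3.58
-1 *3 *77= -231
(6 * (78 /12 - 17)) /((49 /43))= -387 /7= -55.29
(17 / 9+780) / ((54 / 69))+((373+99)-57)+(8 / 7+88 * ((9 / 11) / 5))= 8105963 / 5670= 1429.62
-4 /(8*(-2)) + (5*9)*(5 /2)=451 /4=112.75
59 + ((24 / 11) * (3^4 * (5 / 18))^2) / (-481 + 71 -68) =149036 / 2629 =56.69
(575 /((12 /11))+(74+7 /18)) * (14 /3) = 151571 /54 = 2806.87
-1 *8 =-8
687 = 687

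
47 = 47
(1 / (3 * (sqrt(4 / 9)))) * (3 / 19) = 3 / 38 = 0.08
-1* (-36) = 36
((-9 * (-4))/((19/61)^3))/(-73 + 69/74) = -604677384/36579047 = -16.53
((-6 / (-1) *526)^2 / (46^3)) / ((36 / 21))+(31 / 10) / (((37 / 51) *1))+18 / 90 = 28885795 / 450179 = 64.17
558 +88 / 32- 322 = 955 / 4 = 238.75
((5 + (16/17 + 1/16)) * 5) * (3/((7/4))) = 24495/476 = 51.46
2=2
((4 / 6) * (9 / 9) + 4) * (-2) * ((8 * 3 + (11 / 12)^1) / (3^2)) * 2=-4186 / 81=-51.68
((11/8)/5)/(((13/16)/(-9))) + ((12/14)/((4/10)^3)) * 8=47364/455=104.10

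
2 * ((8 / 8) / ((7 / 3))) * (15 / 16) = 0.80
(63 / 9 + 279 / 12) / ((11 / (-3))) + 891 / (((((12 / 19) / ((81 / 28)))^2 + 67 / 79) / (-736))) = -54535867438371 / 74493196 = -732091.93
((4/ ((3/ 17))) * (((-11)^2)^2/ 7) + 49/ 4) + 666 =4039325/ 84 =48087.20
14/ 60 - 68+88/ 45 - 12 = -7003/ 90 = -77.81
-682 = -682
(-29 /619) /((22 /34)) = -0.07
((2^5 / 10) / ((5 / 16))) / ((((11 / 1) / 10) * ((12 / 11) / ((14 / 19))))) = 6.29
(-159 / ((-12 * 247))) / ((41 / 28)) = 371 / 10127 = 0.04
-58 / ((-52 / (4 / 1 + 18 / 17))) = 1247 / 221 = 5.64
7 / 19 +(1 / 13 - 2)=-384 / 247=-1.55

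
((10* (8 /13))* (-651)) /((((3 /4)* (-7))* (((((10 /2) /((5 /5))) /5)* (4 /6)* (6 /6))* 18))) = 2480 /39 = 63.59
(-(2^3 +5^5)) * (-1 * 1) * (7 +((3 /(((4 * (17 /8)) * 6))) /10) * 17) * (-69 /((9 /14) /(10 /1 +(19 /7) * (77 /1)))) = -2614372579 /5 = -522874515.80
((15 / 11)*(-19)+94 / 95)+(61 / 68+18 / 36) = -1671513 / 71060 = -23.52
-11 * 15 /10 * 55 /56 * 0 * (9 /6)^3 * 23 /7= 0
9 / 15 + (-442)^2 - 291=975368 / 5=195073.60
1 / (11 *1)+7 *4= 309 / 11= 28.09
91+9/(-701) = 63782/701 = 90.99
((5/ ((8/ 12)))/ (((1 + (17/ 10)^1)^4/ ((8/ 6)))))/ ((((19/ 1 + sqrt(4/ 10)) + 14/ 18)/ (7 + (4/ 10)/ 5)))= 105020000/ 1557496107-118000*sqrt(10)/ 173055123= 0.07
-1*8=-8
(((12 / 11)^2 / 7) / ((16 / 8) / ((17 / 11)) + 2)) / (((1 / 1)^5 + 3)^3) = 153 / 189728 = 0.00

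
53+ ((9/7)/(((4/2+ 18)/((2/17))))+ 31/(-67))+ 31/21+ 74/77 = 144662869/2631090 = 54.98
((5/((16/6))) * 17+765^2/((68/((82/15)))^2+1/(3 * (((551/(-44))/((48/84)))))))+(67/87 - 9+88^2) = 6047972690190041/523621896456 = 11550.27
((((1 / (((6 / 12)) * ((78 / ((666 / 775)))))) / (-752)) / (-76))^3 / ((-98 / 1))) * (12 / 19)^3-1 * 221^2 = -12241395457060477486940177780926037 / 250637690814284668351184000000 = -48841.00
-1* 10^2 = -100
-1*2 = -2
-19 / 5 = -3.80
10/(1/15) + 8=158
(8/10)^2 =16/25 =0.64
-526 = -526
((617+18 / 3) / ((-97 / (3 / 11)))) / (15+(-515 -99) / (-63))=-117747 / 1663453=-0.07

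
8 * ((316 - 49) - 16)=2008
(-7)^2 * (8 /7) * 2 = 112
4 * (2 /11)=8 /11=0.73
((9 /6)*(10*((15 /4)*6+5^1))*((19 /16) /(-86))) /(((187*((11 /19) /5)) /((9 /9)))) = -135375 /514624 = -0.26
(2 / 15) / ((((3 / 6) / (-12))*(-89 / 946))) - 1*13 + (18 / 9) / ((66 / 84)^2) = 24.25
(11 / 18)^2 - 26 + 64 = 12433 / 324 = 38.37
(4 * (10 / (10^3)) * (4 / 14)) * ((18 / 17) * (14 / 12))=6 / 425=0.01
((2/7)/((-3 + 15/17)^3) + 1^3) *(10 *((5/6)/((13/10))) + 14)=31518217/1592136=19.80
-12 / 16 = -3 / 4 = -0.75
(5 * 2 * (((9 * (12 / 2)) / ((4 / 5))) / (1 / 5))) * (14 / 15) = 3150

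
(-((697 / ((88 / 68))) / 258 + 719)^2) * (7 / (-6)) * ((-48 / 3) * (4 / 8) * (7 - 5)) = -117262411766143 / 12081366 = -9706055.74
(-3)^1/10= -3/10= -0.30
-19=-19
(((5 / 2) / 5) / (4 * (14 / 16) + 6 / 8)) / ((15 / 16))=32 / 255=0.13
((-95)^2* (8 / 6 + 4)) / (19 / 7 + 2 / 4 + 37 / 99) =66712800 / 4973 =13415.00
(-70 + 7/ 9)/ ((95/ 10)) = -1246/ 171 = -7.29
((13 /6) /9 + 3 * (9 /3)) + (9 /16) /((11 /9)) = 46099 /4752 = 9.70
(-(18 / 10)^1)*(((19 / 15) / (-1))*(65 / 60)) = 247 / 100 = 2.47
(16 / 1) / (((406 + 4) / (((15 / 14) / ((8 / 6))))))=9 / 287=0.03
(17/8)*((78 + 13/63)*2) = 83759/252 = 332.38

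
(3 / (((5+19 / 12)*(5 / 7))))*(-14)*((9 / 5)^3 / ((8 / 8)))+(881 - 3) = 40779338 / 49375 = 825.91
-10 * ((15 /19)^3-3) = 172020 /6859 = 25.08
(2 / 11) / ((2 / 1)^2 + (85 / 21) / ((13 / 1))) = 546 / 12947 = 0.04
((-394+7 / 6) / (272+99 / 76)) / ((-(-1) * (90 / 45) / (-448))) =20062784 / 62313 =321.97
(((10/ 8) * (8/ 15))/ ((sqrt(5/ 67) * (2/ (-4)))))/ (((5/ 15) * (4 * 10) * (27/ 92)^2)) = -4232 * sqrt(335)/ 18225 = -4.25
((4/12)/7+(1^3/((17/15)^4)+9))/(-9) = -16932115/15785469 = -1.07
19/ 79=0.24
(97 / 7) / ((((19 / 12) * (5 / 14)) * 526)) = 1164 / 24985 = 0.05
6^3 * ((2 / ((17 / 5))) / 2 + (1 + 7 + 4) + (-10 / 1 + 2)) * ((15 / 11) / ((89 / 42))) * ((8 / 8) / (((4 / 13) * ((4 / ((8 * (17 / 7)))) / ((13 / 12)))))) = 9992970 / 979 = 10207.32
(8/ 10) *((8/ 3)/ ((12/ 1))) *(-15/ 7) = -0.38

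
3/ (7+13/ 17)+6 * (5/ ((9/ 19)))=8411/ 132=63.72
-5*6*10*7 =-2100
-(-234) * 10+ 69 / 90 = 70223 / 30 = 2340.77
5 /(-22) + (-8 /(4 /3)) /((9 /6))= -93 /22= -4.23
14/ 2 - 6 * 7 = -35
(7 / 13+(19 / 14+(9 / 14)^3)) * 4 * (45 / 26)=3469365 / 231868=14.96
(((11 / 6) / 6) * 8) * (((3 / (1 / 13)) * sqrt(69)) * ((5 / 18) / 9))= 24.44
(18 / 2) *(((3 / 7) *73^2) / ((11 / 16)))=2302128 / 77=29897.77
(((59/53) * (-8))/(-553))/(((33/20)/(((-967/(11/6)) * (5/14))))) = -1.84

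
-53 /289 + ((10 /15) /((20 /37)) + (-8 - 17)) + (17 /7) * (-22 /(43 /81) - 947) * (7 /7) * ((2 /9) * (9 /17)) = -799503767 /2609670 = -306.36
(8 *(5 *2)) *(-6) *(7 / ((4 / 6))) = -5040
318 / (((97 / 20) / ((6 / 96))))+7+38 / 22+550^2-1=645560235 / 2134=302511.83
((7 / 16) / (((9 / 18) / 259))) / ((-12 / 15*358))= -9065 / 11456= -0.79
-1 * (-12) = 12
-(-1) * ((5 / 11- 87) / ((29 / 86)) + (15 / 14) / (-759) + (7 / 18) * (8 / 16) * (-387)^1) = -331.90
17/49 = 0.35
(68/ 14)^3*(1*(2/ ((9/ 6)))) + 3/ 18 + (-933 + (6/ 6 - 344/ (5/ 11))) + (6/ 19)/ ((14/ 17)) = -100066231/ 65170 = -1535.46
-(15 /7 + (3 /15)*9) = -138 /35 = -3.94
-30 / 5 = -6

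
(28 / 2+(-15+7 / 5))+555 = 2777 / 5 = 555.40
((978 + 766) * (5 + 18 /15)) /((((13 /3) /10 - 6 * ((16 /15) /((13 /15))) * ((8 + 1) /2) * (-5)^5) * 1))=4216992 /40500169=0.10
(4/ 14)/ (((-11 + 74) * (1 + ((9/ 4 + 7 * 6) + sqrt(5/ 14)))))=1448/ 14445081 - 16 * sqrt(70)/ 101115567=0.00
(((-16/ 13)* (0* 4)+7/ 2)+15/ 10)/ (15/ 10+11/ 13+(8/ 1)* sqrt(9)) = 26/ 137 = 0.19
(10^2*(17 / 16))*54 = 5737.50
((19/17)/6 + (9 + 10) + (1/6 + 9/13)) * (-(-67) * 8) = 2374480/221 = 10744.25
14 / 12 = 7 / 6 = 1.17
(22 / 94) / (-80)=-11 / 3760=-0.00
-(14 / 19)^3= -2744 / 6859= -0.40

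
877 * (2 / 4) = 877 / 2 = 438.50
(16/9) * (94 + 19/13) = 19856/117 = 169.71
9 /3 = 3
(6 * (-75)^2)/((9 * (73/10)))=37500/73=513.70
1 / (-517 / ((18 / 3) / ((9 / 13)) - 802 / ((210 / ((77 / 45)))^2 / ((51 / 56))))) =-146595143 / 8794170000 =-0.02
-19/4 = -4.75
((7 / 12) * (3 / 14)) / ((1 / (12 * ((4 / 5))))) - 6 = -24 / 5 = -4.80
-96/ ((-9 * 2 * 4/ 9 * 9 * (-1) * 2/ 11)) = -22/ 3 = -7.33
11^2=121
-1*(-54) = 54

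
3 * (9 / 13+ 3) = 144 / 13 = 11.08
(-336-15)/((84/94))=-5499/14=-392.79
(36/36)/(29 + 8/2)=1/33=0.03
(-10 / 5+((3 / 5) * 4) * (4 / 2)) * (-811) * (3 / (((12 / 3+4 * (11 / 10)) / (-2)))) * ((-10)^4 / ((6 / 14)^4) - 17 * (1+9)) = 38921885060 / 81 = 480517099.51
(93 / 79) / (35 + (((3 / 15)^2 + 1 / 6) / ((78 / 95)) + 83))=217620 / 21860011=0.01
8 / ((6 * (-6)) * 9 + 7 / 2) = -16 / 641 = -0.02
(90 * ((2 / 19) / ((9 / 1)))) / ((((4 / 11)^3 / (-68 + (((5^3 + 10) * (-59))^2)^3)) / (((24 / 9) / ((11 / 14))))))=56913395210309059910770205 / 3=18971131736769686636923400.00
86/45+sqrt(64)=446/45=9.91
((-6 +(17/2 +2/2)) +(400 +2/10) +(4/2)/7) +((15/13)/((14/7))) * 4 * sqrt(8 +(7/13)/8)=15 * sqrt(21814)/338 +28279/70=410.54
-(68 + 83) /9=-151 /9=-16.78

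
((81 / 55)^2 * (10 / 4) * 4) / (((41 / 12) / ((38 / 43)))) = 5983632 / 1066615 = 5.61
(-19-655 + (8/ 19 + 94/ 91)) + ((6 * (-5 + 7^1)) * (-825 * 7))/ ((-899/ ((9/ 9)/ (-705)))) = -49141128476/ 73055437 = -672.66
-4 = -4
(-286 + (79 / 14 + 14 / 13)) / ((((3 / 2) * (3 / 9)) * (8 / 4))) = -50829 / 182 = -279.28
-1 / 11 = -0.09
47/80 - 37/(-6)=6.75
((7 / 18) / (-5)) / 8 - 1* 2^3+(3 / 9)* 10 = -3367 / 720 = -4.68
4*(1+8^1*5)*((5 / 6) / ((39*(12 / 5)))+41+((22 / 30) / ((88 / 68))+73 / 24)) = 12841733 / 1755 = 7317.23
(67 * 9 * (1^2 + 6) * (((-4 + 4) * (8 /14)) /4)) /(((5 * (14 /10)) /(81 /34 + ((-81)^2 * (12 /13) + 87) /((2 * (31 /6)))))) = 0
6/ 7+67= 475/ 7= 67.86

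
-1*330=-330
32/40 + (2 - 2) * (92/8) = 4/5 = 0.80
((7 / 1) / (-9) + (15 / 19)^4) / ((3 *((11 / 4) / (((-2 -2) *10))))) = 73059520 / 38705337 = 1.89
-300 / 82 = -150 / 41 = -3.66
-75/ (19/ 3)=-225/ 19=-11.84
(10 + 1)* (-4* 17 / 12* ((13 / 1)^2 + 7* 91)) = -150722 / 3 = -50240.67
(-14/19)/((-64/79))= 553/608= 0.91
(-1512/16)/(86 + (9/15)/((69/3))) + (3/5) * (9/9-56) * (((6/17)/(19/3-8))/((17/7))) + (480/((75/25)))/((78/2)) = 504475739/85772310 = 5.88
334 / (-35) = -334 / 35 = -9.54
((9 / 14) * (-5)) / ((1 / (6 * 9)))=-1215 / 7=-173.57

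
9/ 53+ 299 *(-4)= -63379/ 53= -1195.83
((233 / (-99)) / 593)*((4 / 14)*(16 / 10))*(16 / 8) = -7456 / 2054745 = -0.00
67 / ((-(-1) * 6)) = 67 / 6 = 11.17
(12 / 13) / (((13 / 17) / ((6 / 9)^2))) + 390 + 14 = 205100 / 507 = 404.54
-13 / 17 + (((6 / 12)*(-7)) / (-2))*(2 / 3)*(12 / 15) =43 / 255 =0.17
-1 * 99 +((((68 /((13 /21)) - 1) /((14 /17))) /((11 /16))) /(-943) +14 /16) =-742534775 /7551544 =-98.33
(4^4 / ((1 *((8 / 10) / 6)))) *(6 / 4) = 2880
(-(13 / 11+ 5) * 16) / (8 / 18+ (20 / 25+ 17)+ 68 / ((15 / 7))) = -48960 / 24739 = -1.98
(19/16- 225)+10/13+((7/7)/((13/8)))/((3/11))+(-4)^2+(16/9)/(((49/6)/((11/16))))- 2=-6318139/30576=-206.64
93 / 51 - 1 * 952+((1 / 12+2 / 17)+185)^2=1387861417 / 41616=33349.23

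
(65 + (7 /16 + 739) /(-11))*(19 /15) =-7429 /2640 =-2.81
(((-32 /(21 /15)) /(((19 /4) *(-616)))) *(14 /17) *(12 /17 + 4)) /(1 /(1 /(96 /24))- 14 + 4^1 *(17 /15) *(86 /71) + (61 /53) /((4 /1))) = -2889984000 /402960016613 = -0.01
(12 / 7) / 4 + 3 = 24 / 7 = 3.43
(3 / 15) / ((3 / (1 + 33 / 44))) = 7 / 60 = 0.12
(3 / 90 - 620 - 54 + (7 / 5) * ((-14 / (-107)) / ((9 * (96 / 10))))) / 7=-77883343 / 808920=-96.28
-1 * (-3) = 3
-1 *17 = -17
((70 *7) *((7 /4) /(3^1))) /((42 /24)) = 163.33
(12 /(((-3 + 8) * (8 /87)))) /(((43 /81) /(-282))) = -2980881 /215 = -13864.56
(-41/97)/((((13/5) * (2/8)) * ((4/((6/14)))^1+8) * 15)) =-41/16393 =-0.00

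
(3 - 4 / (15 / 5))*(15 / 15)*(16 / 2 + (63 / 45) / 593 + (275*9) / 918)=3235529 / 181458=17.83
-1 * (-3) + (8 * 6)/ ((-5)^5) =9327/ 3125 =2.98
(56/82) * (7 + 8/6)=700/123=5.69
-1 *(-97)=97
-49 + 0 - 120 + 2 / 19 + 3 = -3152 / 19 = -165.89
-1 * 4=-4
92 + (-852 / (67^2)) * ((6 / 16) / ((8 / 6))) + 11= 3697019 / 35912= 102.95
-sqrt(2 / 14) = -0.38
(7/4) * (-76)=-133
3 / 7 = 0.43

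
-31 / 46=-0.67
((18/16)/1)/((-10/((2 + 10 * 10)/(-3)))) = 3.82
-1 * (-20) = 20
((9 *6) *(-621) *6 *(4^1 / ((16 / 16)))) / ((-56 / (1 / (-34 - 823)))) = -100602 / 5999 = -16.77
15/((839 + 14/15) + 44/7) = 1575/88853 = 0.02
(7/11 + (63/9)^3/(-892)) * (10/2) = 12355/9812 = 1.26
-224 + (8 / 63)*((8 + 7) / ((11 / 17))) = -51064 / 231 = -221.06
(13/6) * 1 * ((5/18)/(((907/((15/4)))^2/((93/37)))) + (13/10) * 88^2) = 21812.27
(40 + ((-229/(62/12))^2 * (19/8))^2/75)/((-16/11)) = -294893655081377/1477633600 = -199571.57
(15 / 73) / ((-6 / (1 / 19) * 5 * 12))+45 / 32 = 187241 / 133152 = 1.41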